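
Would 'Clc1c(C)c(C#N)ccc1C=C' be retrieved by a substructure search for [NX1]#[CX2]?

Yes

The pattern [NX1]#[CX2] describes a nitrogen triple-bonded to a two-connected carbon — a nitrile.
The molecule carries a nitrile (-C#N), whose atoms satisfy every constraint of the query, so the pattern matches.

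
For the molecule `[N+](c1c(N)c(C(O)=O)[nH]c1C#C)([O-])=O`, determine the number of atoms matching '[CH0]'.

Check the 14 heavy atoms by environment: 1× n (aromatic, H1) → no; 4× c (aromatic, H0) → no; 1× N (H2) → no; 2× C (H0) → match; 1× C (H1) → no; 2× O (H0) → no; 1× O (H1) → no; 1× N (charge +1, H0) → no; 1× O (charge -1, H0) → no.
That gives 2 matching atoms.

2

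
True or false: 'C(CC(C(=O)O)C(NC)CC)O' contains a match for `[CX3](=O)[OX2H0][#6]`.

The pattern [CX3](=O)[OX2H0][#6] describes a carbonyl carbon bonded to an oxygen that is itself bonded to carbon (no H on that O) — an ester.
The closest candidate here is a carboxylic acid group (-C(=O)OH), but the singly-bonded O carries H (OX2H1, not H0). No other fragment satisfies the full query, so there is no match.

False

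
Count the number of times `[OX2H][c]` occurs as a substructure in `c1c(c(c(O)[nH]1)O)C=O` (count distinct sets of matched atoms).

2

[OX2H][c] is the SMARTS for a phenol: a hydroxyl oxygen attached to an aromatic carbon.
The molecule carries 2 separate instances of a hydroxyl group (-OH) meeting every constraint; each maps to a distinct set of atoms, giving 2 matches.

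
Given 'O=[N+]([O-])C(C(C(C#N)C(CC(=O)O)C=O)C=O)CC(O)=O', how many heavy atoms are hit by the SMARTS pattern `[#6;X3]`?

4

The query [#6;X3] means: any carbon (aromatic or not) with three total connections.
Check the 21 heavy atoms by environment: 6× C (X4) → no; 4× C (X3) → match; 5× O (X1) → no; 1× C (X2) → no; 1× N (X1) → no; 2× O (X2) → no; 1× N (charge +1, X3) → no; 1× O (charge -1, X1) → no.
That gives 4 matching atoms.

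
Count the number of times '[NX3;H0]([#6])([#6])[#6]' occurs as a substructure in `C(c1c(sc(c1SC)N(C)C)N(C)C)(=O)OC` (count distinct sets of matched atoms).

2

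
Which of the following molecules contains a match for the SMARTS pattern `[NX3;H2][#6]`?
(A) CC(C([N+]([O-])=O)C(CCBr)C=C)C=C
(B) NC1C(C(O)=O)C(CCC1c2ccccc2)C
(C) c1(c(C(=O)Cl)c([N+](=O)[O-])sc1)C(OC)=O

B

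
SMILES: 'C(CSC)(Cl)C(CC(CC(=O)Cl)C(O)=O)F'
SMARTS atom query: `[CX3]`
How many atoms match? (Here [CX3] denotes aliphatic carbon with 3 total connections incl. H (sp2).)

Check the 16 heavy atoms by environment: 7× C (X4) → no; 1× F (X1) → no; 1× S (X2) → no; 2× C (X3) → match; 2× O (X1) → no; 1× O (X2) → no; 2× Cl (X1) → no.
That gives 2 matching atoms.

2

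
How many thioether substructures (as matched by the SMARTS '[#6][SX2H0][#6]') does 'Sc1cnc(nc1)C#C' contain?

0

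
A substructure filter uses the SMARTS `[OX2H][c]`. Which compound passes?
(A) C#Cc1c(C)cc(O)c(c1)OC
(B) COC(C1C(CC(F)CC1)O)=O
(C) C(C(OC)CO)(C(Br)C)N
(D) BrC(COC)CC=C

A

[OX2H][c] describes a hydroxyl oxygen attached to an aromatic carbon (a phenol).
(A) contains a hydroxyl group (-OH), which satisfies every atom and bond constraint.
(B) has a hydroxyl group (-OH) but the -OH is on an aliphatic carbon, not an aromatic c.
(C) has a hydroxyl group (-OH) but the -OH is on an aliphatic carbon, not an aromatic c.
(D) has a methoxy ether (-OCH3) but the oxygen has H0, not H1.
So the answer is (A).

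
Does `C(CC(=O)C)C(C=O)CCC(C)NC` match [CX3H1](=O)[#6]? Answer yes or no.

The pattern [CX3H1](=O)[#6] describes an sp2 carbon with one H, double-bonded to O and single-bonded to carbon — an aldehyde.
The molecule carries an aldehyde (-CHO), whose atoms satisfy every constraint of the query, so the pattern matches.

Yes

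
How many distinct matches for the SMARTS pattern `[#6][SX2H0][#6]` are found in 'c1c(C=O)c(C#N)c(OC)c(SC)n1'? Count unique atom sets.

[#6][SX2H0][#6] is the SMARTS for a thioether: an aliphatic sulfur bridging two carbons with no H on the sulfur.
Exactly one fragment in the molecule meets all constraints, giving 1 match.

1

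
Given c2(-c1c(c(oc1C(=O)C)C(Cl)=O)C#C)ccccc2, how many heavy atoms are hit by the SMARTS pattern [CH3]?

1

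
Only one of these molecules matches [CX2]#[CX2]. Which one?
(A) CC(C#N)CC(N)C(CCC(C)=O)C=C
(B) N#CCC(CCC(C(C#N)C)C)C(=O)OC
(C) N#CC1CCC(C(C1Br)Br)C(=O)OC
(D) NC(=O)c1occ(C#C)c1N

D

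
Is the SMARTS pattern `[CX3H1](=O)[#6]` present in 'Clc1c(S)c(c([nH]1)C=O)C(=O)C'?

Yes

The pattern [CX3H1](=O)[#6] describes an sp2 carbon with one H, double-bonded to O and single-bonded to carbon — an aldehyde.
The molecule carries an aldehyde (-CHO), whose atoms satisfy every constraint of the query, so the pattern matches.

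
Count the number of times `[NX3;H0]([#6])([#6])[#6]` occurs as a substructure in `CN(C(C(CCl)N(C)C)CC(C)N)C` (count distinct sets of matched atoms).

[NX3;H0]([#6])([#6])[#6] is the SMARTS for a tertiary amine: a trivalent nitrogen with no H, bonded to three carbons.
The molecule carries 2 separate instances of a dimethylamino group (-N(CH3)2) meeting every constraint; each maps to a distinct set of atoms, giving 2 matches.

2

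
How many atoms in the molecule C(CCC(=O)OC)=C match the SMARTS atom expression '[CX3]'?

3

The query [CX3] means: C with X3: aliphatic carbon with exactly 3 total connections.
Check the 8 heavy atoms by environment: 3× C (X4) → no; 3× C (X3) → match; 1× O (X1) → no; 1× O (X2) → no.
That gives 3 matching atoms.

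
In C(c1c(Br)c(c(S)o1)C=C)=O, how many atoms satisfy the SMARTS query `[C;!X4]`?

The query [C;!X4] means: aliphatic carbon that does not have four total connections.
Check the 11 heavy atoms by environment: 1× o (aromatic, X2) → no; 4× c (aromatic, X3) → no; 3× C (X3) → match; 1× Br (X1) → no; 1× S (X2) → no; 1× O (X1) → no.
That gives 3 matching atoms.

3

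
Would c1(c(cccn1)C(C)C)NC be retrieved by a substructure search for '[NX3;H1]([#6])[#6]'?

Yes

The pattern [NX3;H1]([#6])[#6] describes a trivalent nitrogen with one H, bonded to two carbons — a secondary amine.
The molecule carries an N-methylamino group (-NHCH3), whose atoms satisfy every constraint of the query, so the pattern matches.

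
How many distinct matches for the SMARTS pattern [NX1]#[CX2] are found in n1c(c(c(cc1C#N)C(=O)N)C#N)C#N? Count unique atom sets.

3

[NX1]#[CX2] is the SMARTS for a nitrile: a nitrogen triple-bonded to a two-connected carbon.
The molecule carries 3 separate instances of a nitrile (-C#N) meeting every constraint; each maps to a distinct set of atoms, giving 3 matches.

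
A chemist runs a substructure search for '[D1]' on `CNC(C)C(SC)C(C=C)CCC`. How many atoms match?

5

The query [D1] means: atom with exactly one heavy-atom neighbour (degree 1).
Check the 13 heavy atoms by environment: 5× C (D1) → match; 3× C (D3) → no; 3× C (D2) → no; 1× S (D2) → no; 1× N (D2) → no.
That gives 5 matching atoms.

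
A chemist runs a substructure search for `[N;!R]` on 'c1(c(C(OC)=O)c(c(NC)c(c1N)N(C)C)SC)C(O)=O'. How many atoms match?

3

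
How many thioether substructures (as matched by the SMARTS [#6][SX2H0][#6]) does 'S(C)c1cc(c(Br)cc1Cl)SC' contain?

2

[#6][SX2H0][#6] is the SMARTS for a thioether: an aliphatic sulfur bridging two carbons with no H on the sulfur.
The molecule carries 2 separate instances of a methylthio ether (-SCH3) meeting every constraint; each maps to a distinct set of atoms, giving 2 matches.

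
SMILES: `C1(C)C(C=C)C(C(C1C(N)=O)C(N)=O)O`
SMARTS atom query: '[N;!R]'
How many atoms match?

2

The query [N;!R] means: aliphatic nitrogen not in a ring.
Check the 15 heavy atoms by environment: 5× C (in 5-ring) → no; 3× O (acyclic) → no; 5× C (acyclic) → no; 2× N (acyclic) → match.
That gives 2 matching atoms.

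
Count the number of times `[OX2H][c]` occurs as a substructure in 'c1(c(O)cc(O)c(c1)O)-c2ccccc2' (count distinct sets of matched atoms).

[OX2H][c] is the SMARTS for a phenol: a hydroxyl oxygen attached to an aromatic carbon.
The molecule carries 3 separate instances of a hydroxyl group (-OH) meeting every constraint; each maps to a distinct set of atoms, giving 3 matches.

3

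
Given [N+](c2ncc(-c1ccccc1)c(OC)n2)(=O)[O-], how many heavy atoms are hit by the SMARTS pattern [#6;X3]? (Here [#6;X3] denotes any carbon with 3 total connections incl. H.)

The query [#6;X3] means: any carbon (aromatic or not) with three total connections.
Check the 17 heavy atoms by environment: 2× n (aromatic, X2) → no; 10× c (aromatic, X3) → match; 1× O (X2) → no; 1× C (X4) → no; 1× N (charge +1, X3) → no; 1× O (charge -1, X1) → no; 1× O (X1) → no.
That gives 10 matching atoms.

10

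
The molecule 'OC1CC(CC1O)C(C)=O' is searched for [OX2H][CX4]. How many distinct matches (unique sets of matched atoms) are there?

2

[OX2H][CX4] is the SMARTS for an aliphatic alcohol: a hydroxyl oxygen bound to an sp3 (X4) carbon.
The molecule carries 2 separate instances of a hydroxyl group (-OH) meeting every constraint; each maps to a distinct set of atoms, giving 2 matches.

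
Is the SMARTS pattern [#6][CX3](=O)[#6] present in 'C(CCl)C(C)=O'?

Yes

The pattern [#6][CX3](=O)[#6] describes a carbonyl carbon (no H) flanked by two carbons — a ketone.
The molecule carries an acetyl/ketone group (-C(=O)CH3), whose atoms satisfy every constraint of the query, so the pattern matches.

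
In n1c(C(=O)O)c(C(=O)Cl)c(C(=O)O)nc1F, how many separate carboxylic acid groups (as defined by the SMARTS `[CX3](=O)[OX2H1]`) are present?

[CX3](=O)[OX2H1] is the SMARTS for a carboxylic acid: an sp2 carbon double-bonded to O and single-bonded to an -OH oxygen.
The molecule carries 2 separate instances of a carboxylic acid group (-C(=O)OH) meeting every constraint; each maps to a distinct set of atoms, giving 2 matches.

2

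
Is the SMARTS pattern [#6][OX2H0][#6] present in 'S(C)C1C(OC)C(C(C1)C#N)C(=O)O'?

The pattern [#6][OX2H0][#6] describes an aliphatic oxygen bridging two carbons with no H on the oxygen — an ether.
The molecule carries a methoxy ether (-OCH3), whose atoms satisfy every constraint of the query, so the pattern matches.

Yes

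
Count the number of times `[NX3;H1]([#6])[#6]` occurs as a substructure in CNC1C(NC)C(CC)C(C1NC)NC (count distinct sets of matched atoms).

[NX3;H1]([#6])[#6] is the SMARTS for a secondary amine: a trivalent nitrogen with one H, bonded to two carbons.
The molecule carries 4 separate instances of an N-methylamino group (-NHCH3) meeting every constraint; each maps to a distinct set of atoms, giving 4 matches.

4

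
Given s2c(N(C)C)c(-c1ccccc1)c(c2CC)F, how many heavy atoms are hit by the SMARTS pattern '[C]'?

4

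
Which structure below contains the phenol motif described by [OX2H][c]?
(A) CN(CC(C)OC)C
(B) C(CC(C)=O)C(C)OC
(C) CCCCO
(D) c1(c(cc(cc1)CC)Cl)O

D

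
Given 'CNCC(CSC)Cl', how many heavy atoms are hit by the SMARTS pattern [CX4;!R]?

5

The query [CX4;!R] means: aliphatic carbon with four total connections, not in a ring.
Check the 8 heavy atoms by environment: 5× C (X4, acyclic) → match; 1× Cl (X1, acyclic) → no; 1× N (X3, acyclic) → no; 1× S (X2, acyclic) → no.
That gives 5 matching atoms.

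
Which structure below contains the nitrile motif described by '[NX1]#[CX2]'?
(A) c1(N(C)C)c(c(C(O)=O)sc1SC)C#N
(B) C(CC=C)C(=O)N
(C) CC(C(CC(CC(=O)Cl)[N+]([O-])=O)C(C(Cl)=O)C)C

A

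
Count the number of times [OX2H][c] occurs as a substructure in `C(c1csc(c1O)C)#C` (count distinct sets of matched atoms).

[OX2H][c] is the SMARTS for a phenol: a hydroxyl oxygen attached to an aromatic carbon.
Exactly one fragment in the molecule meets all constraints, giving 1 match.

1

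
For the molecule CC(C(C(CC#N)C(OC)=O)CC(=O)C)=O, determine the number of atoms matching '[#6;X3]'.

3

The query [#6;X3] means: any carbon (aromatic or not) with three total connections.
Check the 16 heavy atoms by environment: 7× C (X4) → no; 3× C (X3) → match; 3× O (X1) → no; 1× O (X2) → no; 1× C (X2) → no; 1× N (X1) → no.
That gives 3 matching atoms.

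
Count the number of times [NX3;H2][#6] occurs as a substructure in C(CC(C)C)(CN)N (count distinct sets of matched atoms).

2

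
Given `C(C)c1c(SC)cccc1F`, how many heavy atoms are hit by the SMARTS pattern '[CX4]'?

3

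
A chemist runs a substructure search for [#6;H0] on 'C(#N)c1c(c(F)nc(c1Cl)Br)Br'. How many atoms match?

6

The query [#6;H0] means: any carbon with no attached hydrogen.
Check the 12 heavy atoms by environment: 1× n (aromatic, H0) → no; 5× c (aromatic, H0) → match; 2× Br (H0) → no; 1× C (H0) → match; 1× N (H0) → no; 1× Cl (H0) → no; 1× F (H0) → no.
Summing the matching environments: 5 + 1 = 6 matching atoms.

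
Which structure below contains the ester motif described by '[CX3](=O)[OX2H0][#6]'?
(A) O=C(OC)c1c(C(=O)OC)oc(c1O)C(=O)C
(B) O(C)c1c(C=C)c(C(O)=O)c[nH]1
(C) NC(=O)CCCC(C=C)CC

[CX3](=O)[OX2H0][#6] describes a carbonyl carbon bonded to an oxygen that is itself bonded to carbon (no H on that O) (an ester).
(A) contains a methyl-ester group (-C(=O)OCH3), which satisfies every atom and bond constraint.
(B) has a methoxy ether (-OCH3) but the ether oxygen is not adjacent to a C=O carbon.
(C) has a primary amide (-C(=O)NH2) but the carbonyl is bonded to N, not to an O-C linkage.
So the answer is (A).

A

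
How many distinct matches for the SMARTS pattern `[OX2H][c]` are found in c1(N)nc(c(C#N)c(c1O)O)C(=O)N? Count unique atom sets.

[OX2H][c] is the SMARTS for a phenol: a hydroxyl oxygen attached to an aromatic carbon.
The molecule carries 2 separate instances of a hydroxyl group (-OH) meeting every constraint; each maps to a distinct set of atoms, giving 2 matches.

2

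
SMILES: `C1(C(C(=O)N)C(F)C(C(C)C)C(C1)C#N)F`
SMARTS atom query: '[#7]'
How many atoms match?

2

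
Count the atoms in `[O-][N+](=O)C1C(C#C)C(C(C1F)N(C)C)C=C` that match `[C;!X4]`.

The query [C;!X4] means: aliphatic carbon that does not have four total connections.
Check the 16 heavy atoms by environment: 7× C (X4) → no; 2× C (X3) → match; 1× N (X3) → no; 1× N (charge +1, X3) → no; 1× O (charge -1, X1) → no; 1× O (X1) → no; 2× C (X2) → match; 1× F (X1) → no.
Summing the matching environments: 2 + 2 = 4 matching atoms.

4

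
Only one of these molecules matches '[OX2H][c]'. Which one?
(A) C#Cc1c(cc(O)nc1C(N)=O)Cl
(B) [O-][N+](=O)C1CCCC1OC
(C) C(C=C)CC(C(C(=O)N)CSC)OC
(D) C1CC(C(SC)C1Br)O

[OX2H][c] describes a hydroxyl oxygen attached to an aromatic carbon (a phenol).
(A) contains a hydroxyl group (-OH), which satisfies every atom and bond constraint.
(B) has a methoxy ether (-OCH3) but the oxygen has H0, not H1.
(C) has a methoxy ether (-OCH3) but the oxygen has H0, not H1.
(D) has a hydroxyl group (-OH) but the -OH is on an aliphatic carbon, not an aromatic c.
So the answer is (A).

A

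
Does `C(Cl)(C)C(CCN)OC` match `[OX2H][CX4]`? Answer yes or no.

No

The pattern [OX2H][CX4] describes a hydroxyl oxygen bound to an sp3 (X4) carbon — an aliphatic alcohol.
The closest candidate here is a methoxy ether (-OCH3), but the oxygen has H0 (ether), not H1. No other fragment satisfies the full query, so there is no match.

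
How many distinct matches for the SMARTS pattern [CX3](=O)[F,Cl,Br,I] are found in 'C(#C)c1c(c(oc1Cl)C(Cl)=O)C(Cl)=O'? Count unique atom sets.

2

[CX3](=O)[F,Cl,Br,I] is the SMARTS for an acyl halide: a carbonyl carbon bonded to a halogen.
The molecule carries 2 separate instances of an acyl chloride (-C(=O)Cl) meeting every constraint; each maps to a distinct set of atoms, giving 2 matches.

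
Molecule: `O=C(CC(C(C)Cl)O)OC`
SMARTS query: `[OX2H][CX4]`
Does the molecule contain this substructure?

Yes

The pattern [OX2H][CX4] describes a hydroxyl oxygen bound to an sp3 (X4) carbon — an aliphatic alcohol.
The molecule carries a hydroxyl group (-OH), whose atoms satisfy every constraint of the query, so the pattern matches.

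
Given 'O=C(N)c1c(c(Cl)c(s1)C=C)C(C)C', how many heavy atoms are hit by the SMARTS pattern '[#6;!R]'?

6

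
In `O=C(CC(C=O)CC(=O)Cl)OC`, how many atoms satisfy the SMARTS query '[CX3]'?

3

The query [CX3] means: C with X3: aliphatic carbon with exactly 3 total connections.
Check the 12 heavy atoms by environment: 4× C (X4) → no; 3× C (X3) → match; 3× O (X1) → no; 1× O (X2) → no; 1× Cl (X1) → no.
That gives 3 matching atoms.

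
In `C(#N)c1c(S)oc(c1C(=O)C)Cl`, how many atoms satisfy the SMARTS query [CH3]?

1

The query [CH3] means: aliphatic carbon with exactly three hydrogens.
Check the 12 heavy atoms by environment: 1× o (aromatic, H0) → no; 4× c (aromatic, H0) → no; 1× Cl (H0) → no; 1× S (H1) → no; 2× C (H0) → no; 1× O (H0) → no; 1× C (H3) → match; 1× N (H0) → no.
That gives 1 matching atom.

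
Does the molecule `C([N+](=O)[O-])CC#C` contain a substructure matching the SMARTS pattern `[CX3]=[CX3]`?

No

The pattern [CX3]=[CX3] describes a non-aromatic C=C double bond between two sp2 carbons — an alkene.
The closest candidate here is an ethynyl group (-C#CH), but the C-C bond is a triple bond, not a double bond. No other fragment satisfies the full query, so there is no match.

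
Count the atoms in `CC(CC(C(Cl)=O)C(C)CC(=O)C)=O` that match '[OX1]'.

3

The query [OX1] means: aliphatic oxygen with one total connection — typically a carbonyl =O or an oxide.
Check the 14 heavy atoms by environment: 7× C (X4) → no; 3× C (X3) → no; 3× O (X1) → match; 1× Cl (X1) → no.
That gives 3 matching atoms.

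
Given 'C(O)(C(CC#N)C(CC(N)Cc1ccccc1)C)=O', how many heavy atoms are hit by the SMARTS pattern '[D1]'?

Check the 19 heavy atoms by environment: 4× C (D2) → no; 4× C (D3) → no; 2× O (D1) → match; 2× N (D1) → match; 1× C (D1) → match; 1× c (aromatic, D3) → no; 5× c (aromatic, D2) → no.
Summing the matching environments: 2 + 2 + 1 = 5 matching atoms.

5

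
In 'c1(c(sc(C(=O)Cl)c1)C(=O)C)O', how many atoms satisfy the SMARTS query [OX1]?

2

Check the 12 heavy atoms by environment: 1× s (aromatic, X2) → no; 4× c (aromatic, X3) → no; 2× C (X3) → no; 2× O (X1) → match; 1× C (X4) → no; 1× O (X2) → no; 1× Cl (X1) → no.
That gives 2 matching atoms.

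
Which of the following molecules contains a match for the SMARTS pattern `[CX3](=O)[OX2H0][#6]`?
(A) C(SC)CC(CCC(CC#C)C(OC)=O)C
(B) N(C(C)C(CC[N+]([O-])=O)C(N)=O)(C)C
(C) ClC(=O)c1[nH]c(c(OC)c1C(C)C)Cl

[CX3](=O)[OX2H0][#6] describes a carbonyl carbon bonded to an oxygen that is itself bonded to carbon (no H on that O) (an ester).
(A) contains a methyl-ester group (-C(=O)OCH3), which satisfies every atom and bond constraint.
(B) has a primary amide (-C(=O)NH2) but the carbonyl is bonded to N, not to an O-C linkage.
(C) has a methoxy ether (-OCH3) but the ether oxygen is not adjacent to a C=O carbon.
So the answer is (A).

A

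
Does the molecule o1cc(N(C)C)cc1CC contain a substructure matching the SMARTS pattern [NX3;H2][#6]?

No

The pattern [NX3;H2][#6] describes a trivalent nitrogen with two H attached to carbon — a primary amine.
The closest candidate here is a dimethylamino group (-N(CH3)2), but the nitrogen has H0, not H2. No other fragment satisfies the full query, so there is no match.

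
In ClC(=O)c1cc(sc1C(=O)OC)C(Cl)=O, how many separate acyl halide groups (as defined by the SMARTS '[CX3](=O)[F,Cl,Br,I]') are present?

2

[CX3](=O)[F,Cl,Br,I] is the SMARTS for an acyl halide: a carbonyl carbon bonded to a halogen.
The molecule carries 2 separate instances of an acyl chloride (-C(=O)Cl) meeting every constraint; each maps to a distinct set of atoms, giving 2 matches.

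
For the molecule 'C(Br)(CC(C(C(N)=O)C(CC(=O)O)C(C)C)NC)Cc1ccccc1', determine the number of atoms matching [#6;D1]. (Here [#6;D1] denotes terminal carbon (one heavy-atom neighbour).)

3

The query [#6;D1] means: carbon bonded to exactly one heavy atom.
Check the 25 heavy atoms by environment: 3× C (D2) → no; 7× C (D3) → no; 3× C (D1) → match; 1× c (aromatic, D3) → no; 5× c (aromatic, D2) → no; 1× N (D2) → no; 3× O (D1) → no; 1× N (D1) → no; 1× Br (D1) → no.
That gives 3 matching atoms.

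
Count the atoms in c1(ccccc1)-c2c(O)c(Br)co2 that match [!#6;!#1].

3

The query [!#6;!#1] means: not carbon and not hydrogen — any heteroatom.
Check the 13 heavy atoms by environment: 1× o (aromatic) → match; 10× c (aromatic) → no; 1× O → match; 1× Br → match.
Summing the matching environments: 1 + 1 + 1 = 3 matching atoms.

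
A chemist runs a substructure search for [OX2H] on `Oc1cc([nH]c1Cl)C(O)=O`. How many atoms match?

The query [OX2H] means: aliphatic oxygen with two connections, one of which is H — an -OH oxygen.
Check the 10 heavy atoms by environment: 1× n (aromatic, H1, X3) → no; 3× c (aromatic, H0, X3) → no; 1× c (aromatic, H1, X3) → no; 2× O (H1, X2) → match; 1× Cl (H0, X1) → no; 1× C (H0, X3) → no; 1× O (H0, X1) → no.
That gives 2 matching atoms.

2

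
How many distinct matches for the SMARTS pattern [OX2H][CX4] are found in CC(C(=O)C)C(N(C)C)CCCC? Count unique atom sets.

[OX2H][CX4] is the SMARTS for an aliphatic alcohol: a hydroxyl oxygen bound to an sp3 (X4) carbon.
No fragment in the molecule satisfies every constraint, giving 0 matches.

0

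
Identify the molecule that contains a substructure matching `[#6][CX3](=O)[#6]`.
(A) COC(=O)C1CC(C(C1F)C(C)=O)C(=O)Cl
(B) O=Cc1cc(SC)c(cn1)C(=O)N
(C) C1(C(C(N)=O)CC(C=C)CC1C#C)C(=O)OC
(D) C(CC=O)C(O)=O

[#6][CX3](=O)[#6] describes a carbonyl carbon (no H) flanked by two carbons (a ketone).
(A) contains an acetyl/ketone group (-C(=O)CH3), which satisfies every atom and bond constraint.
(B) has an aldehyde (-CHO) but the carbonyl carbon has H1, so it is not flanked by two carbons.
(C) has a methyl-ester group (-C(=O)OCH3) but one neighbour of the carbonyl carbon is O, not C.
(D) has a carboxylic acid group (-C(=O)OH) but one neighbour of the carbonyl carbon is O, not C.
So the answer is (A).

A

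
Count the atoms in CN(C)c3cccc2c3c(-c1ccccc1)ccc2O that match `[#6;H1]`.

10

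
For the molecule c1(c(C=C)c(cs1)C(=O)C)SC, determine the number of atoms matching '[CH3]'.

2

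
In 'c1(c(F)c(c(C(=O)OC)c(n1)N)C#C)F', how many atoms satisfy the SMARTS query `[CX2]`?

2

Check the 15 heavy atoms by environment: 1× n (aromatic, X2) → no; 5× c (aromatic, X3) → no; 2× F (X1) → no; 1× N (X3) → no; 1× C (X3) → no; 1× O (X1) → no; 1× O (X2) → no; 1× C (X4) → no; 2× C (X2) → match.
That gives 2 matching atoms.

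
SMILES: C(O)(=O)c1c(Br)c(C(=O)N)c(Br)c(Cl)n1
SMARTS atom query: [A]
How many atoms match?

Check the 15 heavy atoms by environment: 1× n (aromatic) → no; 5× c (aromatic) → no; 2× C → match; 3× O → match; 1× N → match; 1× Cl → match; 2× Br → match.
Summing the matching environments: 2 + 3 + 1 + 1 + 2 = 9 matching atoms.

9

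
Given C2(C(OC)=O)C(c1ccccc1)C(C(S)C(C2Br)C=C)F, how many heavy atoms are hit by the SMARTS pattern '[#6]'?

16

Check the 21 heavy atoms by environment: 10× C → match; 1× Br → no; 1× S → no; 6× c (aromatic) → match; 1× F → no; 2× O → no.
Summing the matching environments: 10 + 6 = 16 matching atoms.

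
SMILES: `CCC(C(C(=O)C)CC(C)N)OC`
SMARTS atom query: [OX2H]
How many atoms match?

The query [OX2H] means: aliphatic oxygen with two connections, one of which is H — an -OH oxygen.
Check the 13 heavy atoms by environment: 4× C (H3, X4) → no; 3× C (H1, X4) → no; 2× C (H2, X4) → no; 1× N (H2, X3) → no; 1× C (H0, X3) → no; 1× O (H0, X1) → no; 1× O (H0, X2) → no.
No environment satisfies the query, so 0 matching atoms.

0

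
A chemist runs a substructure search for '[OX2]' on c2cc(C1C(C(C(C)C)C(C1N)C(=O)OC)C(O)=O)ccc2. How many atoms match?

Check the 22 heavy atoms by environment: 9× C (X4) → no; 2× C (X3) → no; 2× O (X1) → no; 2× O (X2) → match; 6× c (aromatic, X3) → no; 1× N (X3) → no.
That gives 2 matching atoms.

2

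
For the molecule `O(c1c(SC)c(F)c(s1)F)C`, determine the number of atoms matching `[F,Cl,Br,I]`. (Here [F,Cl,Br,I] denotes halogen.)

2

Check the 11 heavy atoms by environment: 1× s (aromatic) → no; 4× c (aromatic) → no; 1× O → no; 2× C → no; 2× F → match; 1× S → no.
That gives 2 matching atoms.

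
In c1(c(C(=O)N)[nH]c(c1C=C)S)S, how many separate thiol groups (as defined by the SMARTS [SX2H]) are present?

2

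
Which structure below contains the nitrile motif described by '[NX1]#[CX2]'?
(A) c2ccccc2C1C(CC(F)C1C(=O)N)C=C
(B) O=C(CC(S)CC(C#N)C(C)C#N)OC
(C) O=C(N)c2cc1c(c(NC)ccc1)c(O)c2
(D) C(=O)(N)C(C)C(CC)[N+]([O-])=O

B

[NX1]#[CX2] describes a nitrogen triple-bonded to a two-connected carbon (a nitrile).
(A) has a primary amide (-C(=O)NH2) but the nitrogen is NX3, not NX1.
(B) contains a nitrile (-C#N), which satisfies every atom and bond constraint.
(C) has a primary amide (-C(=O)NH2) but the nitrogen is NX3, not NX1.
(D) has a primary amide (-C(=O)NH2) but the nitrogen is NX3, not NX1.
So the answer is (B).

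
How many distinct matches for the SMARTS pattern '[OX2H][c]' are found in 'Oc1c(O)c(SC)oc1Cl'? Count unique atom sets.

[OX2H][c] is the SMARTS for a phenol: a hydroxyl oxygen attached to an aromatic carbon.
The molecule carries 2 separate instances of a hydroxyl group (-OH) meeting every constraint; each maps to a distinct set of atoms, giving 2 matches.

2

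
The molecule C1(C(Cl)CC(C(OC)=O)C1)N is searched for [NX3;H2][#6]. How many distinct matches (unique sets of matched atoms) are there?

1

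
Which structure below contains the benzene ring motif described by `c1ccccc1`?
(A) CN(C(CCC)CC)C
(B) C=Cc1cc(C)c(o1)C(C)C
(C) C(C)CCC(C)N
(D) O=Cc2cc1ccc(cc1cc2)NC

c1ccccc1 describes six aromatic carbons in a ring (a benzene ring).
(A) has a methyl group (-CH3) but no six-membered all-carbon aromatic ring is present.
(B) has a methyl group (-CH3) but no six-membered all-carbon aromatic ring is present.
(C) has a methyl group (-CH3) but no six-membered all-carbon aromatic ring is present.
(D) contains the required atom environment, so the pattern matches.
So the answer is (D).

D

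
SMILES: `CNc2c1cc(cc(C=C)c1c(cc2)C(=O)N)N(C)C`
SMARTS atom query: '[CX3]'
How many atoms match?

Check the 20 heavy atoms by environment: 10× c (aromatic, X3) → no; 3× N (X3) → no; 3× C (X4) → no; 3× C (X3) → match; 1× O (X1) → no.
That gives 3 matching atoms.

3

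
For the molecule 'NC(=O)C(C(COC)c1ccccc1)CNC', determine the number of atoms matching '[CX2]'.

0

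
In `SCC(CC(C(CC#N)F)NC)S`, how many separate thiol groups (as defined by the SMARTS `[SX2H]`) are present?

[SX2H] is the SMARTS for a thiol: an aliphatic sulfur with two connections, one being H.
The molecule carries 2 separate instances of a thiol (-SH) meeting every constraint; each maps to a distinct set of atoms, giving 2 matches.

2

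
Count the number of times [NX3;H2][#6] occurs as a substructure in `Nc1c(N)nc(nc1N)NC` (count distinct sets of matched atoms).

[NX3;H2][#6] is the SMARTS for a primary amine: a trivalent nitrogen with two H attached to carbon.
The molecule carries 3 separate instances of a primary amino group (-NH2) meeting every constraint; each maps to a distinct set of atoms, giving 3 matches.

3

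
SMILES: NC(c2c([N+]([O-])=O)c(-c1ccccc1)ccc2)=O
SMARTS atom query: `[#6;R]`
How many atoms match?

12

The query [#6;R] means: carbon that is part of a ring.
Check the 18 heavy atoms by environment: 12× c (aromatic, in 6-ring) → match; 1× C (acyclic) → no; 2× O (acyclic) → no; 1× N (acyclic) → no; 1× N (charge +1, acyclic) → no; 1× O (charge -1, acyclic) → no.
That gives 12 matching atoms.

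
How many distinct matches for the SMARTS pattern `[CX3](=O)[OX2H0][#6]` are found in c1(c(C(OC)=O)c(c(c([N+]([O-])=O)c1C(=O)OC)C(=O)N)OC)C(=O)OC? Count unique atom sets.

3

[CX3](=O)[OX2H0][#6] is the SMARTS for an ester: a carbonyl carbon bonded to an oxygen that is itself bonded to carbon (no H on that O).
The molecule carries 3 separate instances of a methyl-ester group (-C(=O)OCH3) meeting every constraint; each maps to a distinct set of atoms, giving 3 matches.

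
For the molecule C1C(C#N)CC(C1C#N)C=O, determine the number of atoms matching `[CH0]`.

2

The query [CH0] means: aliphatic carbon with no attached hydrogen.
Check the 11 heavy atoms by environment: 2× C (H2) → no; 4× C (H1) → no; 1× O (H0) → no; 2× C (H0) → match; 2× N (H0) → no.
That gives 2 matching atoms.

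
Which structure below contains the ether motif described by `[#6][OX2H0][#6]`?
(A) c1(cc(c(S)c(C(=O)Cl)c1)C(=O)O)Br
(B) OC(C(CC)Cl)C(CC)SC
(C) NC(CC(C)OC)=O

[#6][OX2H0][#6] describes an aliphatic oxygen bridging two carbons with no H on the oxygen (an ether).
(A) has a carboxylic acid group (-C(=O)OH) but the -OH oxygen has H1; the =O is OX1, not OX2.
(B) has a hydroxyl group (-OH) but the oxygen has H1, not H0 bridging two carbons.
(C) contains a methoxy ether (-OCH3), which satisfies every atom and bond constraint.
So the answer is (C).

C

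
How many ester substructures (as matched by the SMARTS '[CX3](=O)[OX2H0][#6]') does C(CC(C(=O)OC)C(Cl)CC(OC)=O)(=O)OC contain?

3

[CX3](=O)[OX2H0][#6] is the SMARTS for an ester: a carbonyl carbon bonded to an oxygen that is itself bonded to carbon (no H on that O).
The molecule carries 3 separate instances of a methyl-ester group (-C(=O)OCH3) meeting every constraint; each maps to a distinct set of atoms, giving 3 matches.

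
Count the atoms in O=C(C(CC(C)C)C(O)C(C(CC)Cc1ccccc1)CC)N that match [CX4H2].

The query [CX4H2] means: sp3 carbon (X4) with exactly two hydrogens.
Check the 23 heavy atoms by environment: 4× C (H2, X4) → match; 5× C (H1, X4) → no; 1× O (H1, X2) → no; 4× C (H3, X4) → no; 1× C (H0, X3) → no; 1× O (H0, X1) → no; 1× N (H2, X3) → no; 1× c (aromatic, H0, X3) → no; 5× c (aromatic, H1, X3) → no.
That gives 4 matching atoms.

4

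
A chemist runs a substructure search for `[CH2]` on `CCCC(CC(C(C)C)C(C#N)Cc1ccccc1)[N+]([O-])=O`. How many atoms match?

The query [CH2] means: aliphatic carbon with exactly two hydrogens.
Check the 22 heavy atoms by environment: 4× C (H2) → match; 4× C (H1) → no; 1× c (aromatic, H0) → no; 5× c (aromatic, H1) → no; 1× N (charge +1, H0) → no; 1× O (charge -1, H0) → no; 1× O (H0) → no; 3× C (H3) → no; 1× C (H0) → no; 1× N (H0) → no.
That gives 4 matching atoms.

4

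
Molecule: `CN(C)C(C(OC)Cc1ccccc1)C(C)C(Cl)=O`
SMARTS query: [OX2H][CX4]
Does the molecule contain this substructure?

No

The pattern [OX2H][CX4] describes a hydroxyl oxygen bound to an sp3 (X4) carbon — an aliphatic alcohol.
The closest candidate here is a methoxy ether (-OCH3), but the oxygen has H0 (ether), not H1. No other fragment satisfies the full query, so there is no match.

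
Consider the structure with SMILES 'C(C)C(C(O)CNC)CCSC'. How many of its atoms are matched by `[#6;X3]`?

0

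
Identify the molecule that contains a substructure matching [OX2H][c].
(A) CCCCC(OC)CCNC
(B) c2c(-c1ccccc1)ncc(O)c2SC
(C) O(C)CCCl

B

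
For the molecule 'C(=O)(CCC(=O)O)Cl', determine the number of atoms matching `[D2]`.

2

Check the 8 heavy atoms by environment: 2× C (D2) → match; 2× C (D3) → no; 3× O (D1) → no; 1× Cl (D1) → no.
That gives 2 matching atoms.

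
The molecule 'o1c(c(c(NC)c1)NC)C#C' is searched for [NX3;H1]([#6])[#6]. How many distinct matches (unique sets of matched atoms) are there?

[NX3;H1]([#6])[#6] is the SMARTS for a secondary amine: a trivalent nitrogen with one H, bonded to two carbons.
The molecule carries 2 separate instances of an N-methylamino group (-NHCH3) meeting every constraint; each maps to a distinct set of atoms, giving 2 matches.

2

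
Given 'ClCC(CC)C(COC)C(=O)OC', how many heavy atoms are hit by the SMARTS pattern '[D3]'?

3

Check the 13 heavy atoms by environment: 3× C (D2) → no; 3× C (D3) → match; 2× O (D2) → no; 3× C (D1) → no; 1× Cl (D1) → no; 1× O (D1) → no.
That gives 3 matching atoms.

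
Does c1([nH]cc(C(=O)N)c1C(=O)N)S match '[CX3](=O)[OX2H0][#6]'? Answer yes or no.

The pattern [CX3](=O)[OX2H0][#6] describes a carbonyl carbon bonded to an oxygen that is itself bonded to carbon (no H on that O) — an ester.
The closest candidate here is a primary amide (-C(=O)NH2), but the carbonyl is bonded to N, not to an O-C linkage. No other fragment satisfies the full query, so there is no match.

No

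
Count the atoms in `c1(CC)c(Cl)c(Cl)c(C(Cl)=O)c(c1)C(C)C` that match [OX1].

1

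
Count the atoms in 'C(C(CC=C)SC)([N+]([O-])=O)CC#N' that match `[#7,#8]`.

4

The query [#7,#8] means: nitrogen or oxygen (comma = OR).
Check the 13 heavy atoms by environment: 8× C → no; 1× N (charge +1) → match; 1× O (charge -1) → match; 1× O → match; 1× N → match; 1× S → no.
Summing the matching environments: 1 + 1 + 1 + 1 = 4 matching atoms.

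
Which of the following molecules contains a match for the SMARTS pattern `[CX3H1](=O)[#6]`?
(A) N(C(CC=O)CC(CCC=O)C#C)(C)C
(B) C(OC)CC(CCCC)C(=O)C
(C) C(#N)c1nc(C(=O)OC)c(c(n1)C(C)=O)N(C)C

A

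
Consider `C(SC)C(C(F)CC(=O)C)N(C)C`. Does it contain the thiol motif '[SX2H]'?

The pattern [SX2H] describes an aliphatic sulfur with two connections, one being H — a thiol.
The closest candidate here is a methylthio ether (-SCH3), but the sulfur has H0 (bonded to two carbons), not H1. No other fragment satisfies the full query, so there is no match.

No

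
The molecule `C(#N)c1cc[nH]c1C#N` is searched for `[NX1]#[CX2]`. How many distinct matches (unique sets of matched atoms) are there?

2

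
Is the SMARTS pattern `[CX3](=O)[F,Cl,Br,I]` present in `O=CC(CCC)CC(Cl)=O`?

The pattern [CX3](=O)[F,Cl,Br,I] describes a carbonyl carbon bonded to a halogen — an acyl halide.
The molecule carries an acyl chloride (-C(=O)Cl), whose atoms satisfy every constraint of the query, so the pattern matches.

Yes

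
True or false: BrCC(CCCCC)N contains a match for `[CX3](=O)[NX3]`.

The pattern [CX3](=O)[NX3] describes a carbonyl carbon bonded to a trivalent nitrogen — an amide.
The closest candidate here is a primary amino group (-NH2), but the -NH2 is not attached to a carbonyl carbon. No other fragment satisfies the full query, so there is no match.

False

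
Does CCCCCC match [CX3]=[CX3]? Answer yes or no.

The pattern [CX3]=[CX3] describes a non-aromatic C=C double bond between two sp2 carbons — an alkene.
The closest candidate here is an ethyl group (-CH2CH3), but its C-C bond is a single bond between CX4 carbons, not CX3=CX3. No other fragment satisfies the full query, so there is no match.

No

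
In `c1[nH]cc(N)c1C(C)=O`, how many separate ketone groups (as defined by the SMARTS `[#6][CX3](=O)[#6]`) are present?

1

[#6][CX3](=O)[#6] is the SMARTS for a ketone: a carbonyl carbon (no H) flanked by two carbons.
Exactly one fragment in the molecule meets all constraints, giving 1 match.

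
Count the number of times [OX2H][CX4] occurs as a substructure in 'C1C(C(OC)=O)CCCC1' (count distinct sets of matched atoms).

0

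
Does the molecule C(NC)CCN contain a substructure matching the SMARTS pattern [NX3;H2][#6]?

Yes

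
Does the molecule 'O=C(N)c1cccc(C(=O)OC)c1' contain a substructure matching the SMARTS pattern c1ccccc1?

Yes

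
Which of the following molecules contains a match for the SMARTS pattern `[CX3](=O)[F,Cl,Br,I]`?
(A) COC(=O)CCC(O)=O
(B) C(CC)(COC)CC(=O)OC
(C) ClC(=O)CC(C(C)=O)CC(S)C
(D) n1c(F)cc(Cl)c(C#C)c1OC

C

[CX3](=O)[F,Cl,Br,I] describes a carbonyl carbon bonded to a halogen (an acyl halide).
(A) has a carboxylic acid group (-C(=O)OH) but the carbonyl is bonded to -OH, not to a halogen.
(B) has a methyl-ester group (-C(=O)OCH3) but the carbonyl is bonded to -O-C, not to a halogen.
(C) contains an acyl chloride (-C(=O)Cl), which satisfies every atom and bond constraint.
(D) has a chloro substituent but the Cl is not on a carbonyl carbon.
So the answer is (C).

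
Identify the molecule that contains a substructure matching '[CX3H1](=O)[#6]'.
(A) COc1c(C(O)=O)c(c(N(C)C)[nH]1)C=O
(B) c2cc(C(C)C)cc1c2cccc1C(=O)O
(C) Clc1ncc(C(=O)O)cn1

A

[CX3H1](=O)[#6] describes an sp2 carbon with one H, double-bonded to O and single-bonded to carbon (an aldehyde).
(A) contains an aldehyde (-CHO), which satisfies every atom and bond constraint.
(B) has a carboxylic acid group (-C(=O)OH) but the carbonyl carbon has H0 and is bonded to O, not H1.
(C) has a carboxylic acid group (-C(=O)OH) but the carbonyl carbon has H0 and is bonded to O, not H1.
So the answer is (A).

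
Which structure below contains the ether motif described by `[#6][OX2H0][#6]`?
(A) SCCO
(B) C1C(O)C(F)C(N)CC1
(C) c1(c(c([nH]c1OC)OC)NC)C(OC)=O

[#6][OX2H0][#6] describes an aliphatic oxygen bridging two carbons with no H on the oxygen (an ether).
(A) has a hydroxyl group (-OH) but the oxygen has H1, not H0 bridging two carbons.
(B) has a hydroxyl group (-OH) but the oxygen has H1, not H0 bridging two carbons.
(C) contains a methoxy ether (-OCH3), which satisfies every atom and bond constraint.
So the answer is (C).

C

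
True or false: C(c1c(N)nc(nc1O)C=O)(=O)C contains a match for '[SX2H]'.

The pattern [SX2H] describes an aliphatic sulfur with two connections, one being H — a thiol.
The closest candidate here is a hydroxyl group (-OH), but it is an -OH, not an -SH. No other fragment satisfies the full query, so there is no match.

False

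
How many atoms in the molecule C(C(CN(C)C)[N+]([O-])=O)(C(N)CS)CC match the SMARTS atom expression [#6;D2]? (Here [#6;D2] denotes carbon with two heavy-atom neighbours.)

3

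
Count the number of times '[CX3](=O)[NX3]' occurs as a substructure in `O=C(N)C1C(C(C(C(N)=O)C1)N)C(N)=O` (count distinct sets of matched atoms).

3

[CX3](=O)[NX3] is the SMARTS for an amide: a carbonyl carbon bonded to a trivalent nitrogen.
The molecule carries 3 separate instances of a primary amide (-C(=O)NH2) meeting every constraint; each maps to a distinct set of atoms, giving 3 matches.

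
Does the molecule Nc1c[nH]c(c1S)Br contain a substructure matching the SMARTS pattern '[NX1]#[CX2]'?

No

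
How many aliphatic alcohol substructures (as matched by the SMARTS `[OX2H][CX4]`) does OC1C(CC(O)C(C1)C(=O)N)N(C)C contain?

2

[OX2H][CX4] is the SMARTS for an aliphatic alcohol: a hydroxyl oxygen bound to an sp3 (X4) carbon.
The molecule carries 2 separate instances of a hydroxyl group (-OH) meeting every constraint; each maps to a distinct set of atoms, giving 2 matches.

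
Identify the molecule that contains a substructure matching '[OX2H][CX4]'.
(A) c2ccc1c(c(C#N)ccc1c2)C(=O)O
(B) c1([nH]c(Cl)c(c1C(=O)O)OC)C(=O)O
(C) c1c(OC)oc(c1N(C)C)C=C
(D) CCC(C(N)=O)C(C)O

D

[OX2H][CX4] describes a hydroxyl oxygen bound to an sp3 (X4) carbon (an aliphatic alcohol).
(A) has a carboxylic acid group (-C(=O)OH) but the -OH is on a CX3 carbonyl carbon, not a CX4 carbon.
(B) has a methoxy ether (-OCH3) but the oxygen has H0 (ether), not H1.
(C) has a methoxy ether (-OCH3) but the oxygen has H0 (ether), not H1.
(D) contains a hydroxyl group (-OH), which satisfies every atom and bond constraint.
So the answer is (D).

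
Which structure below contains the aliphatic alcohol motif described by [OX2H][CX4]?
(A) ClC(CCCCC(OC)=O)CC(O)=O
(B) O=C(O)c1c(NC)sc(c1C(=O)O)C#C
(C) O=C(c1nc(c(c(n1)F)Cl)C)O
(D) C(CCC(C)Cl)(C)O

D

[OX2H][CX4] describes a hydroxyl oxygen bound to an sp3 (X4) carbon (an aliphatic alcohol).
(A) has a carboxylic acid group (-C(=O)OH) but the -OH is on a CX3 carbonyl carbon, not a CX4 carbon.
(B) has a carboxylic acid group (-C(=O)OH) but the -OH is on a CX3 carbonyl carbon, not a CX4 carbon.
(C) has a carboxylic acid group (-C(=O)OH) but the -OH is on a CX3 carbonyl carbon, not a CX4 carbon.
(D) contains a hydroxyl group (-OH), which satisfies every atom and bond constraint.
So the answer is (D).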